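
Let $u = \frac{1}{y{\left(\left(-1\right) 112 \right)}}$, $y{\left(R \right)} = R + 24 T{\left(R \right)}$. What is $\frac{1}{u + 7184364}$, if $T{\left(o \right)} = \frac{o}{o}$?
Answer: $\frac{88}{632224031} \approx 1.3919 \cdot 10^{-7}$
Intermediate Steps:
$T{\left(o \right)} = 1$
$y{\left(R \right)} = 24 + R$ ($y{\left(R \right)} = R + 24 \cdot 1 = R + 24 = 24 + R$)
$u = - \frac{1}{88}$ ($u = \frac{1}{24 - 112} = \frac{1}{-88} = - \frac{1}{88} \approx -0.011364$)
$\frac{1}{u + 7184364} = \frac{1}{- \frac{1}{88} + 7184364} = \frac{1}{\frac{632224031}{88}} = \frac{88}{632224031}$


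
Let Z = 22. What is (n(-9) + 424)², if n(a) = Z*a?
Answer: 51076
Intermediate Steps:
n(a) = 22*a
(n(-9) + 424)² = (22*(-9) + 424)² = (-198 + 424)² = 226² = 51076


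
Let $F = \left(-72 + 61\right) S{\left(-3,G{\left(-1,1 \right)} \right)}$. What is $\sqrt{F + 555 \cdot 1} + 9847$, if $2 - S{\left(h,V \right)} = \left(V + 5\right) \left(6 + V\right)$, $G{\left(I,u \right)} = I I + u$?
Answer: $9847 + \sqrt{1149} \approx 9880.9$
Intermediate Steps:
$G{\left(I,u \right)} = u + I^{2}$ ($G{\left(I,u \right)} = I^{2} + u = u + I^{2}$)
$S{\left(h,V \right)} = 2 - \left(5 + V\right) \left(6 + V\right)$ ($S{\left(h,V \right)} = 2 - \left(V + 5\right) \left(6 + V\right) = 2 - \left(5 + V\right) \left(6 + V\right)$)
$F = 594$ ($F = \left(-72 + 61\right) \left(-28 - \left(1 + \left(-1\right)^{2}\right)^{2} - 11 \left(1 + \left(-1\right)^{2}\right)\right) = - 11 \left(-28 - \left(1 + 1\right)^{2} - 11 \left(1 + 1\right)\right) = - 11 \left(-28 - 2^{2} - 22\right) = - 11 \left(-28 - 4 - 22\right) = \left(-11\right) \left(-54\right) = 594$)
$\sqrt{F + 555 \cdot 1} + 9847 = \sqrt{594 + 555 \cdot 1} + 9847 = \sqrt{594 + 555} + 9847 = \sqrt{1149} + 9847 = 9847 + \sqrt{1149}$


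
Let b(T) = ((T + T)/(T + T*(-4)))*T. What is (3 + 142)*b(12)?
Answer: -1160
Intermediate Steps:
b(T) = -2*T/3 (b(T) = ((2*T)/(T - 4*T))*T = ((2*T)/((-3*T)))*T = ((2*T)*(-1/(3*T)))*T = -2*T/3)
(3 + 142)*b(12) = (3 + 142)*(-⅔*12) = 145*(-8) = -1160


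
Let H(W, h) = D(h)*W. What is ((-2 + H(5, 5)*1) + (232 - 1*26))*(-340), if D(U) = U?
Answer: -77860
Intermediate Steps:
H(W, h) = W*h (H(W, h) = h*W = W*h)
((-2 + H(5, 5)*1) + (232 - 1*26))*(-340) = ((-2 + (5*5)*1) + (232 - 1*26))*(-340) = ((-2 + 25*1) + (232 - 26))*(-340) = ((-2 + 25) + 206)*(-340) = (23 + 206)*(-340) = 229*(-340) = -77860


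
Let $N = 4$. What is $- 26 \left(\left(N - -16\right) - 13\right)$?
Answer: $-182$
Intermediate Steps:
$- 26 \left(\left(N - -16\right) - 13\right) = - 26 \left(\left(4 - -16\right) - 13\right) = - 26 \left(\left(4 + 16\right) - 13\right) = - 26 \left(20 - 13\right) = \left(-26\right) 7 = -182$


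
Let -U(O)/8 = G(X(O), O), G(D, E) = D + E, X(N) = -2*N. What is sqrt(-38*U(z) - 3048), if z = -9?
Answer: 2*I*sqrt(78) ≈ 17.664*I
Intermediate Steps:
U(O) = 8*O (U(O) = -8*(-2*O + O) = -(-8)*O = 8*O)
sqrt(-38*U(z) - 3048) = sqrt(-304*(-9) - 3048) = sqrt(-38*(-72) - 3048) = sqrt(2736 - 3048) = sqrt(-312) = 2*I*sqrt(78)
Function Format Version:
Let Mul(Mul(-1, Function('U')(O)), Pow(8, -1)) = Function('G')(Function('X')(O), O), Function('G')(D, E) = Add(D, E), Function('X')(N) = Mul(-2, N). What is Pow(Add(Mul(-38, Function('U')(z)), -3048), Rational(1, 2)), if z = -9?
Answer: Mul(2, I, Pow(78, Rational(1, 2))) ≈ Mul(17.664, I)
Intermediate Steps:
Function('U')(O) = Mul(8, O) (Function('U')(O) = Mul(-8, Add(Mul(-2, O), O)) = Mul(-8, Mul(-1, O)) = Mul(8, O))
Pow(Add(Mul(-38, Function('U')(z)), -3048), Rational(1, 2)) = Pow(Add(Mul(-38, Mul(8, -9)), -3048), Rational(1, 2)) = Pow(Add(Mul(-38, -72), -3048), Rational(1, 2)) = Pow(Add(2736, -3048), Rational(1, 2)) = Pow(-312, Rational(1, 2)) = Mul(2, I, Pow(78, Rational(1, 2)))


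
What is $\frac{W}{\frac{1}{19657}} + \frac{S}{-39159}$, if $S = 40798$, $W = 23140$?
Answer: $\frac{17811979393022}{39159} \approx 4.5486 \cdot 10^{8}$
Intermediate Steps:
$\frac{W}{\frac{1}{19657}} + \frac{S}{-39159} = \frac{23140}{\frac{1}{19657}} + \frac{40798}{-39159} = 23140 \frac{1}{\frac{1}{19657}} + 40798 \left(- \frac{1}{39159}\right) = 23140 \cdot 19657 - \frac{40798}{39159} = 454862980 - \frac{40798}{39159} = \frac{17811979393022}{39159}$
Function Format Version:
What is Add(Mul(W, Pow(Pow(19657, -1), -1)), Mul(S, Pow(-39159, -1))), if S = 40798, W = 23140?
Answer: Rational(17811979393022, 39159) ≈ 4.5486e+8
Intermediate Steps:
Add(Mul(W, Pow(Pow(19657, -1), -1)), Mul(S, Pow(-39159, -1))) = Add(Mul(23140, Pow(Pow(19657, -1), -1)), Mul(40798, Pow(-39159, -1))) = Add(Mul(23140, Pow(Rational(1, 19657), -1)), Mul(40798, Rational(-1, 39159))) = Add(Mul(23140, 19657), Rational(-40798, 39159)) = Add(454862980, Rational(-40798, 39159)) = Rational(17811979393022, 39159)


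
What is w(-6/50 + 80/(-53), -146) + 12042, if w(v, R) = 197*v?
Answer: 15530327/1325 ≈ 11721.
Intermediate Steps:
w(-6/50 + 80/(-53), -146) + 12042 = 197*(-6/50 + 80/(-53)) + 12042 = 197*(-6*1/50 + 80*(-1/53)) + 12042 = 197*(-3/25 - 80/53) + 12042 = 197*(-2159/1325) + 12042 = -425323/1325 + 12042 = 15530327/1325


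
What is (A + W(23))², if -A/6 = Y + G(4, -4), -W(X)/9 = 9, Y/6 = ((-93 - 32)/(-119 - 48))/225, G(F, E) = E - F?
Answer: 30591961/27889 ≈ 1096.9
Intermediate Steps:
Y = 10/501 (Y = 6*(((-93 - 32)/(-119 - 48))/225) = 6*(-125/(-167)*(1/225)) = 6*(-125*(-1/167)*(1/225)) = 6*((125/167)*(1/225)) = 6*(5/1503) = 10/501 ≈ 0.019960)
W(X) = -81 (W(X) = -9*9 = -81)
A = 7996/167 (A = -6*(10/501 + (-4 - 1*4)) = -6*(10/501 + (-4 - 4)) = -6*(10/501 - 8) = -6*(-3998/501) = 7996/167 ≈ 47.880)
(A + W(23))² = (7996/167 - 81)² = (-5531/167)² = 30591961/27889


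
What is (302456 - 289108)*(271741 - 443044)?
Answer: -2286552444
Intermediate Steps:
(302456 - 289108)*(271741 - 443044) = 13348*(-171303) = -2286552444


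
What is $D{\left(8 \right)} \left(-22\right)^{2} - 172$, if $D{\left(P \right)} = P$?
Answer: $3700$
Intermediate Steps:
$D{\left(8 \right)} \left(-22\right)^{2} - 172 = 8 \left(-22\right)^{2} - 172 = 8 \cdot 484 - 172 = 3872 - 172 = 3700$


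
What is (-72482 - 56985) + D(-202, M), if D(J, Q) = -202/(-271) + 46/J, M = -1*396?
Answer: -3543627088/27371 ≈ -1.2947e+5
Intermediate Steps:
M = -396
D(J, Q) = 202/271 + 46/J (D(J, Q) = -202*(-1/271) + 46/J = 202/271 + 46/J)
(-72482 - 56985) + D(-202, M) = (-72482 - 56985) + (202/271 + 46/(-202)) = -129467 + (202/271 + 46*(-1/202)) = -129467 + (202/271 - 23/101) = -129467 + 14169/27371 = -3543627088/27371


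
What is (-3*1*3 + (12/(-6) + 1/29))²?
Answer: 101124/841 ≈ 120.24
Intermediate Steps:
(-3*1*3 + (12/(-6) + 1/29))² = (-3*3 + (12*(-⅙) + 1*(1/29)))² = (-9 + (-2 + 1/29))² = (-9 - 57/29)² = (-318/29)² = 101124/841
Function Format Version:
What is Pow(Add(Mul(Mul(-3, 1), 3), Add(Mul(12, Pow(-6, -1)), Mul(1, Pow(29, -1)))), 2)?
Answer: Rational(101124, 841) ≈ 120.24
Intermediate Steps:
Pow(Add(Mul(Mul(-3, 1), 3), Add(Mul(12, Pow(-6, -1)), Mul(1, Pow(29, -1)))), 2) = Pow(Add(Mul(-3, 3), Add(Mul(12, Rational(-1, 6)), Mul(1, Rational(1, 29)))), 2) = Pow(Add(-9, Add(-2, Rational(1, 29))), 2) = Pow(Add(-9, Rational(-57, 29)), 2) = Pow(Rational(-318, 29), 2) = Rational(101124, 841)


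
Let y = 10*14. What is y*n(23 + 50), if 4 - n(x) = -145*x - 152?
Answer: 1503740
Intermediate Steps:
n(x) = 156 + 145*x (n(x) = 4 - (-145*x - 152) = 4 - (-152 - 145*x) = 4 + (152 + 145*x) = 156 + 145*x)
y = 140
y*n(23 + 50) = 140*(156 + 145*(23 + 50)) = 140*(156 + 145*73) = 140*(156 + 10585) = 140*10741 = 1503740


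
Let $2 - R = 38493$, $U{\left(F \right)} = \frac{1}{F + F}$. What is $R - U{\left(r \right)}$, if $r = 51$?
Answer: $- \frac{3926083}{102} \approx -38491.0$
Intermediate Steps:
$U{\left(F \right)} = \frac{1}{2 F}$
$R = -38491$ ($R = 2 - 38493 = -38491$)
$R - U{\left(r \right)} = -38491 - \frac{1}{2 \cdot 51} = -38491 - \frac{1}{2} \cdot \frac{1}{51} = -38491 - \frac{1}{102} = - \frac{3926083}{102}$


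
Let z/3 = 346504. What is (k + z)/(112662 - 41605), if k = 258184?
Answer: 1297696/71057 ≈ 18.263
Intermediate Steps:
z = 1039512 (z = 3*346504 = 1039512)
(k + z)/(112662 - 41605) = (258184 + 1039512)/(112662 - 41605) = 1297696/71057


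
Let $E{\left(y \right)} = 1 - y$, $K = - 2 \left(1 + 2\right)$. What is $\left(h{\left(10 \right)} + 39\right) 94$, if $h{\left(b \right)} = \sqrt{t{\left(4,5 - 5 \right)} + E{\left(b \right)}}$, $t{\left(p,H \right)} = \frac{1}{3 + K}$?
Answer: $3666 + \frac{188 i \sqrt{21}}{3} \approx 3666.0 + 287.17 i$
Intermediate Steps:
$K = -6$ ($K = \left(-2\right) 3 = -6$)
$t{\left(p,H \right)} = - \frac{1}{3}$ ($t{\left(p,H \right)} = \frac{1}{3 - 6} = \frac{1}{-3} = - \frac{1}{3}$)
$h{\left(b \right)} = \sqrt{\frac{2}{3} - b}$ ($h{\left(b \right)} = \sqrt{- \frac{1}{3} - \left(-1 + b\right)} = \sqrt{\frac{2}{3} - b}$)
$\left(h{\left(10 \right)} + 39\right) 94 = \left(\frac{\sqrt{6 - 90}}{3} + 39\right) 94 = \left(\frac{\sqrt{-84}}{3} + 39\right) 94 = \left(\frac{2 i \sqrt{21}}{3} + 39\right) 94 = \left(39 + \frac{2 i \sqrt{21}}{3}\right) 94 = 3666 + \frac{188 i \sqrt{21}}{3}$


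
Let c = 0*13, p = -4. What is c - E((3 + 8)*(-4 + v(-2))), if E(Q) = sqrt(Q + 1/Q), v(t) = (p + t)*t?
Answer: -sqrt(170390)/44 ≈ -9.3814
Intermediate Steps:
c = 0
v(t) = t*(-4 + t) (v(t) = (-4 + t)*t = t*(-4 + t))
c - E((3 + 8)*(-4 + v(-2))) = 0 - sqrt((3 + 8)*(-4 - 2*(-4 - 2)) + 1/((3 + 8)*(-4 - 2*(-4 - 2)))) = 0 - sqrt(11*(-4 - 2*(-6)) + 1/(11*(-4 - 2*(-6)))) = 0 - sqrt(11*(-4 + 12) + 1/(11*(-4 + 12))) = 0 - sqrt(11*8 + 1/(11*8)) = 0 - sqrt(88 + 1/88) = 0 - sqrt(7745/88) = 0 - sqrt(170390)/44 = -sqrt(170390)/44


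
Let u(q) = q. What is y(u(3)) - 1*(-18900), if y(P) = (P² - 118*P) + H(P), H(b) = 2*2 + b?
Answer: 18562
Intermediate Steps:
H(b) = 4 + b
y(P) = 4 + P² - 117*P (y(P) = (P² - 118*P) + (4 + P) = 4 + P² - 117*P)
y(u(3)) - 1*(-18900) = (4 + 3² - 117*3) - 1*(-18900) = (4 + 9 - 351) + 18900 = -338 + 18900 = 18562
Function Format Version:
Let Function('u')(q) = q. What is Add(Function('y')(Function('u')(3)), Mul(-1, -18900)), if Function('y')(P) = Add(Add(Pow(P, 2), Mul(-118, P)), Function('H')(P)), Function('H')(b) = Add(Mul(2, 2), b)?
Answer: 18562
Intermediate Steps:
Function('H')(b) = Add(4, b)
Function('y')(P) = Add(4, Pow(P, 2), Mul(-117, P)) (Function('y')(P) = Add(Add(Pow(P, 2), Mul(-118, P)), Add(4, P)) = Add(4, Pow(P, 2), Mul(-117, P)))
Add(Function('y')(Function('u')(3)), Mul(-1, -18900)) = Add(Add(4, Pow(3, 2), Mul(-117, 3)), Mul(-1, -18900)) = Add(Add(4, 9, -351), 18900) = Add(-338, 18900) = 18562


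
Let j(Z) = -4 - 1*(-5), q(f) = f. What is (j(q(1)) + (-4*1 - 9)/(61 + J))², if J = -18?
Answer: 900/1849 ≈ 0.48675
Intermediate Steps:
j(Z) = 1 (j(Z) = -4 + 5 = 1)
(j(q(1)) + (-4*1 - 9)/(61 + J))² = (1 + (-4*1 - 9)/(61 - 18))² = (1 + (-4 - 9)/43)² = (1 - 13*1/43)² = (1 - 13/43)² = (30/43)² = 900/1849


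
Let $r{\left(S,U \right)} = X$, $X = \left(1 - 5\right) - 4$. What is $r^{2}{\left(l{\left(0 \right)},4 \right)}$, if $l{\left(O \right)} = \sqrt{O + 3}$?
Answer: $64$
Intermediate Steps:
$l{\left(O \right)} = \sqrt{3 + O}$
$X = -8$ ($X = -4 - 4 = -8$)
$r{\left(S,U \right)} = -8$
$r^{2}{\left(l{\left(0 \right)},4 \right)} = \left(-8\right)^{2} = 64$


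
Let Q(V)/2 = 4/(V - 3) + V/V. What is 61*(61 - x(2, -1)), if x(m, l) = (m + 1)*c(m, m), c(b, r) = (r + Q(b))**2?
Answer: 793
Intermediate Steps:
Q(V) = 2 + 8/(-3 + V) (Q(V) = 2*(4/(V - 3) + V/V) = 2*(4/(-3 + V) + 1) = 2*(1 + 4/(-3 + V)) = 2 + 8/(-3 + V))
c(b, r) = (r + 2*(1 + b)/(-3 + b))**2
x(m, l) = (2 + 2*m + m*(-3 + m))**2*(1 + m)/(-3 + m)**2 (x(m, l) = (m + 1)*((2 + 2*m + m*(-3 + m))**2/(-3 + m)**2) = (1 + m)*((2 + 2*m + m*(-3 + m))**2/(-3 + m)**2) = (2 + 2*m + m*(-3 + m))**2*(1 + m)/(-3 + m)**2)
61*(61 - x(2, -1)) = 61*(61 - (2 + 2*2 + 2*(-3 + 2))**2*(1 + 2)/(-3 + 2)**2) = 61*(61 - (2 + 4 + 2*(-1))**2*3/(-1)**2) = 61*(61 - (2 + 4 - 2)**2*3) = 61*(61 - 4**2*3) = 61*(61 - 16*3) = 61*(61 - 1*48) = 61*(61 - 48) = 61*13 = 793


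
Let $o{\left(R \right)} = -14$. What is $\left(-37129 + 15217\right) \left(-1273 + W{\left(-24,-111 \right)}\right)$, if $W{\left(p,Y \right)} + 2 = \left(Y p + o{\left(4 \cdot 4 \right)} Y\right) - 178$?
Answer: $-60586680$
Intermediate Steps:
$W{\left(p,Y \right)} = -180 - 14 Y + Y p$ ($W{\left(p,Y \right)} = -2 - \left(178 + 14 Y - Y p\right) = -180 - 14 Y + Y p$)
$\left(-37129 + 15217\right) \left(-1273 + W{\left(-24,-111 \right)}\right) = \left(-37129 + 15217\right) \left(-1273 - -4038\right) = - 21912 \left(-1273 + \left(-180 + 1554 + 2664\right)\right) = - 21912 \left(-1273 + 4038\right) = \left(-21912\right) 2765 = -60586680$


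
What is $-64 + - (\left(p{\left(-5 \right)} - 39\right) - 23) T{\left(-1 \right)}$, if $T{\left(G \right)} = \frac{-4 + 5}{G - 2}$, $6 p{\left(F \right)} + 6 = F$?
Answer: $- \frac{1535}{18} \approx -85.278$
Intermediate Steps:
$p{\left(F \right)} = -1 + \frac{F}{6}$
$T{\left(G \right)} = \frac{1}{-2 + G}$ ($T{\left(G \right)} = 1 \frac{1}{-2 + G} = \frac{1}{-2 + G}$)
$-64 + - (\left(p{\left(-5 \right)} - 39\right) - 23) T{\left(-1 \right)} = -64 + \frac{\left(-1\right) \left(\left(\left(-1 + \frac{1}{6} \left(-5\right)\right) - 39\right) - 23\right)}{-2 - 1} = -64 + \frac{\left(-1\right) \left(\left(\left(-1 - \frac{5}{6}\right) - 39\right) - 23\right)}{-3} = -64 + - (\left(- \frac{11}{6} - 39\right) - 23) \left(- \frac{1}{3}\right) = -64 + - (- \frac{245}{6} - 23) \left(- \frac{1}{3}\right) = -64 + \left(-1\right) \left(- \frac{383}{6}\right) \left(- \frac{1}{3}\right) = -64 + \frac{383}{6} \left(- \frac{1}{3}\right) = -64 - \frac{383}{18} = - \frac{1535}{18}$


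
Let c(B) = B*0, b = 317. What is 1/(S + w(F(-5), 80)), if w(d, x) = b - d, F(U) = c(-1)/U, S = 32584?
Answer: 1/32901 ≈ 3.0394e-5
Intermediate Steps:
c(B) = 0
F(U) = 0 (F(U) = 0/U = 0)
w(d, x) = 317 - d
1/(S + w(F(-5), 80)) = 1/(32584 + (317 - 1*0)) = 1/(32584 + (317 + 0)) = 1/(32584 + 317) = 1/32901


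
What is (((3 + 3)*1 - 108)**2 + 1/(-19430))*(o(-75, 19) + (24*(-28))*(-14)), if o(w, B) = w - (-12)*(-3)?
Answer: 1879385937543/19430 ≈ 9.6726e+7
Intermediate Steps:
o(w, B) = -36 + w (o(w, B) = w - 1*36 = w - 36 = -36 + w)
(((3 + 3)*1 - 108)**2 + 1/(-19430))*(o(-75, 19) + (24*(-28))*(-14)) = (((3 + 3)*1 - 108)**2 + 1/(-19430))*((-36 - 75) + (24*(-28))*(-14)) = ((6*1 - 108)**2 - 1/19430)*(-111 - 672*(-14)) = ((6 - 108)**2 - 1/19430)*(-111 + 9408) = ((-102)**2 - 1/19430)*9297 = (10404 - 1/19430)*9297 = (202149719/19430)*9297 = 1879385937543/19430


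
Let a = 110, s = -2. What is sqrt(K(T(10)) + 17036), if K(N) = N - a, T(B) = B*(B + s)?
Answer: sqrt(17006) ≈ 130.41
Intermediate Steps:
T(B) = B*(-2 + B) (T(B) = B*(B - 2) = B*(-2 + B))
K(N) = -110 + N (K(N) = N - 1*110 = N - 110 = -110 + N)
sqrt(K(T(10)) + 17036) = sqrt((-110 + 10*(-2 + 10)) + 17036) = sqrt((-110 + 10*8) + 17036) = sqrt((-110 + 80) + 17036) = sqrt(-30 + 17036) = sqrt(17006)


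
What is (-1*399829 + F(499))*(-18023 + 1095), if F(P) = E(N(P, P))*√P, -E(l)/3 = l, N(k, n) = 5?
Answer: 6768305312 + 253920*√499 ≈ 6.7740e+9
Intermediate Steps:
E(l) = -3*l
F(P) = -15*√P (F(P) = (-3*5)*√P = -15*√P)
(-1*399829 + F(499))*(-18023 + 1095) = (-1*399829 - 15*√499)*(-18023 + 1095) = (-399829 - 15*√499)*(-16928) = 6768305312 + 253920*√499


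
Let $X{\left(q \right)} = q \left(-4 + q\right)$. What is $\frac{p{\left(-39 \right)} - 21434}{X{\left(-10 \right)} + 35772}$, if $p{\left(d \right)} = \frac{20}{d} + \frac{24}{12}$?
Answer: $- \frac{208967}{350142} \approx -0.59681$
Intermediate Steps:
$p{\left(d \right)} = 2 + \frac{20}{d}$ ($p{\left(d \right)} = \frac{20}{d} + 24 \cdot \frac{1}{12} = \frac{20}{d} + 2 = 2 + \frac{20}{d}$)
$\frac{p{\left(-39 \right)} - 21434}{X{\left(-10 \right)} + 35772} = \frac{\left(2 + \frac{20}{-39}\right) - 21434}{- 10 \left(-4 - 10\right) + 35772} = \frac{\left(2 + 20 \left(- \frac{1}{39}\right)\right) - 21434}{\left(-10\right) \left(-14\right) + 35772} = \frac{\left(2 - \frac{20}{39}\right) - 21434}{140 + 35772} = \frac{\frac{58}{39} - 21434}{35912} = \left(- \frac{835868}{39}\right) \frac{1}{35912} = - \frac{208967}{350142}$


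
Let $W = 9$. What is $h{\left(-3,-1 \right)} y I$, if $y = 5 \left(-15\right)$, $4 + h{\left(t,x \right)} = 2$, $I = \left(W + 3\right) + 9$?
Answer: $3150$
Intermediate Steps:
$I = 21$ ($I = \left(9 + 3\right) + 9 = 12 + 9 = 21$)
$h{\left(t,x \right)} = -2$ ($h{\left(t,x \right)} = -4 + 2 = -2$)
$y = -75$
$h{\left(-3,-1 \right)} y I = \left(-2\right) \left(-75\right) 21 = 150 \cdot 21 = 3150$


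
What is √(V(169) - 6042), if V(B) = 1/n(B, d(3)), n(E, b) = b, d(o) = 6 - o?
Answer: 25*I*√87/3 ≈ 77.728*I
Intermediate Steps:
V(B) = ⅓ (V(B) = 1/(6 - 1*3) = 1/(6 - 3) = 1/3 = ⅓)
√(V(169) - 6042) = √(⅓ - 6042) = √(-18125/3) = 25*I*√87/3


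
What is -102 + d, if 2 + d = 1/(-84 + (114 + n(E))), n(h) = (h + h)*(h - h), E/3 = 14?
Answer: -3119/30 ≈ -103.97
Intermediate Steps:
E = 42 (E = 3*14 = 42)
n(h) = 0 (n(h) = (2*h)*0 = 0)
d = -59/30 (d = -2 + 1/(-84 + (114 + 0)) = -2 + 1/(-84 + 114) = -2 + 1/30 = -59/30 ≈ -1.9667)
-102 + d = -102 - 59/30 = -3119/30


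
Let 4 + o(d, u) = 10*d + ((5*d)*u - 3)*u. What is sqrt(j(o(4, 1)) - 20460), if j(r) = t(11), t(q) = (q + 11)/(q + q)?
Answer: I*sqrt(20459) ≈ 143.03*I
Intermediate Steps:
o(d, u) = -4 + 10*d + u*(-3 + 5*d*u) (o(d, u) = -4 + (10*d + ((5*d)*u - 3)*u) = -4 + (10*d + (5*d*u - 3)*u) = -4 + (10*d + (-3 + 5*d*u)*u) = -4 + (10*d + u*(-3 + 5*d*u)) = -4 + 10*d + u*(-3 + 5*d*u))
t(q) = (11 + q)/(2*q) (t(q) = (11 + q)/((2*q)) = (11 + q)*(1/(2*q)) = (11 + q)/(2*q))
j(r) = 1 (j(r) = (1/2)*(11 + 11)/11 = (1/2)*(1/11)*22 = 1)
sqrt(j(o(4, 1)) - 20460) = sqrt(1 - 20460) = sqrt(-20459) = I*sqrt(20459)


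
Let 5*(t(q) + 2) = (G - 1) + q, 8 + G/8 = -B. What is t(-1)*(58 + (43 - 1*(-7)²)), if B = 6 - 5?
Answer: -4368/5 ≈ -873.60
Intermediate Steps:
B = 1
G = -72 (G = -64 + 8*(-1*1) = -64 + 8*(-1) = -64 - 8 = -72)
t(q) = -83/5 + q/5 (t(q) = -2 + ((-72 - 1) + q)/5 = -2 + (-73 + q)/5 = -2 + (-73/5 + q/5) = -83/5 + q/5)
t(-1)*(58 + (43 - 1*(-7)²)) = (-83/5 + (⅕)*(-1))*(58 + (43 - 1*(-7)²)) = (-83/5 - ⅕)*(58 + (43 - 1*49)) = -84*(58 + (43 - 49))/5 = -84*(58 - 6)/5 = -84/5*52 = -4368/5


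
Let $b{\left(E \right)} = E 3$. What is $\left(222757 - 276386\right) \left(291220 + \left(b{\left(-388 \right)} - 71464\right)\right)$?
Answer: $-11722870368$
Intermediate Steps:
$b{\left(E \right)} = 3 E$
$\left(222757 - 276386\right) \left(291220 + \left(b{\left(-388 \right)} - 71464\right)\right) = \left(222757 - 276386\right) \left(291220 + \left(3 \left(-388\right) - 71464\right)\right) = - 53629 \left(291220 - 72628\right) = \left(-53629\right) 218592 = -11722870368$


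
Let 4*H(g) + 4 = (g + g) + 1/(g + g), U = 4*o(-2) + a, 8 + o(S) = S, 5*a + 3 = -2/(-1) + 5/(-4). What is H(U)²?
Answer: 471887937481/1047169600 ≈ 450.63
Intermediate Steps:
a = -9/20 (a = -⅗ + (-2/(-1) + 5/(-4))/5 = -⅗ + (-2*(-1) + 5*(-¼))/5 = -⅗ + (2 - 5/4)/5 = -⅗ + (⅕)*(¾) = -⅗ + 3/20 = -9/20 ≈ -0.45000)
o(S) = -8 + S
U = -809/20 (U = 4*(-8 - 2) - 9/20 = 4*(-10) - 9/20 = -40 - 9/20 = -809/20 ≈ -40.450)
H(g) = -1 + g/2 + 1/(8*g) (H(g) = -1 + ((g + g) + 1/(g + g))/4 = -1 + (2*g + 1/(2*g))/4 = -1 + (1/(2*g) + 2*g)/4 = -1 + (g/2 + 1/(8*g)) = -1 + g/2 + 1/(8*g))
H(U)² = (-1 + (½)*(-809/20) + 1/(8*(-809/20)))² = (-1 - 809/40 + (⅛)*(-20/809))² = (-1 - 809/40 - 5/1618)² = (-686941/32360)² = 471887937481/1047169600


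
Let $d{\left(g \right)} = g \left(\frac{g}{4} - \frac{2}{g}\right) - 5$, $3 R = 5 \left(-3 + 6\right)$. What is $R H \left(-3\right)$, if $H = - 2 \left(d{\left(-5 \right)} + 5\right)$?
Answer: $\frac{255}{2} \approx 127.5$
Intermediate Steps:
$R = 5$ ($R = \frac{5 \left(-3 + 6\right)}{3} = \frac{5 \cdot 3}{3} = \frac{1}{3} \cdot 15 = 5$)
$d{\left(g \right)} = -5 + g \left(- \frac{2}{g} + \frac{g}{4}\right)$ ($d{\left(g \right)} = g \left(g \frac{1}{4} - \frac{2}{g}\right) - 5 = g \left(\frac{g}{4} - \frac{2}{g}\right) - 5 = g \left(- \frac{2}{g} + \frac{g}{4}\right) - 5 = -5 + g \left(- \frac{2}{g} + \frac{g}{4}\right)$)
$H = - \frac{17}{2}$ ($H = - 2 \left(\left(-7 + \frac{\left(-5\right)^{2}}{4}\right) + 5\right) = - 2 \left(\left(-7 + \frac{1}{4} \cdot 25\right) + 5\right) = - 2 \left(\left(-7 + \frac{25}{4}\right) + 5\right) = - 2 \left(- \frac{3}{4} + 5\right) = \left(-2\right) \frac{17}{4} = - \frac{17}{2} \approx -8.5$)
$R H \left(-3\right) = 5 \left(- \frac{17}{2}\right) \left(-3\right) = \left(- \frac{85}{2}\right) \left(-3\right) = \frac{255}{2}$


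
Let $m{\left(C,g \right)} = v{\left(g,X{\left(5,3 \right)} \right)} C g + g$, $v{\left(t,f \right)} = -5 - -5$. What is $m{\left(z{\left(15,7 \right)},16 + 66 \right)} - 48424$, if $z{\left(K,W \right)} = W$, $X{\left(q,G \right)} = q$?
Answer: $-48342$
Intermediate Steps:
$v{\left(t,f \right)} = 0$ ($v{\left(t,f \right)} = -5 + 5 = 0$)
$m{\left(C,g \right)} = g$ ($m{\left(C,g \right)} = 0 C g + g = 0 g + g = 0 + g = g$)
$m{\left(z{\left(15,7 \right)},16 + 66 \right)} - 48424 = \left(16 + 66\right) - 48424 = 82 - 48424 = -48342$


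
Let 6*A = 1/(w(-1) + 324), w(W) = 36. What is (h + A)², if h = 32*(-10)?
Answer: 477756057601/4665600 ≈ 1.0240e+5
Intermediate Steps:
h = -320
A = 1/2160 (A = 1/(6*(36 + 324)) = (⅙)/360 = (⅙)*(1/360) = 1/2160 ≈ 0.00046296)
(h + A)² = (-320 + 1/2160)² = (-691199/2160)² = 477756057601/4665600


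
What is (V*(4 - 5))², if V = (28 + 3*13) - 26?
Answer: 1681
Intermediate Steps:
V = 41 (V = (28 + 39) - 26 = 67 - 26 = 41)
(V*(4 - 5))² = (41*(4 - 5))² = (41*(-1))² = (-41)² = 1681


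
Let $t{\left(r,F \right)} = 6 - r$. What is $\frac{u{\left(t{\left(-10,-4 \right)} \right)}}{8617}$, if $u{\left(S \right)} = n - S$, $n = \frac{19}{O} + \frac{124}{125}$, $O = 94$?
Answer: $- \frac{173969}{101249750} \approx -0.0017182$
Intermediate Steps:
$n = \frac{14031}{11750}$ ($n = \frac{19}{94} + \frac{124}{125} = \frac{14031}{11750} \approx 1.1941$)
$u{\left(S \right)} = \frac{14031}{11750} - S$
$\frac{u{\left(t{\left(-10,-4 \right)} \right)}}{8617} = \frac{\frac{14031}{11750} - \left(6 - -10\right)}{8617} = \left(\frac{14031}{11750} - \left(6 + 10\right)\right) \frac{1}{8617} = \left(\frac{14031}{11750} - 16\right) \frac{1}{8617} = \left(- \frac{173969}{11750}\right) \frac{1}{8617} = - \frac{173969}{101249750}$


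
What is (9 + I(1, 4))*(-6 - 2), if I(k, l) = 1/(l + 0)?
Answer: -74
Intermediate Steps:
I(k, l) = 1/l
(9 + I(1, 4))*(-6 - 2) = (9 + 1/4)*(-6 - 2) = (9 + ¼)*(-8) = (37/4)*(-8) = -74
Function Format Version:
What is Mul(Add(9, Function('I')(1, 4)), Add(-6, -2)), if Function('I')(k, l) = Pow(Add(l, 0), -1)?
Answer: -74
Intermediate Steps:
Function('I')(k, l) = Pow(l, -1)
Mul(Add(9, Function('I')(1, 4)), Add(-6, -2)) = Mul(Add(9, Pow(4, -1)), Add(-6, -2)) = Mul(Add(9, Rational(1, 4)), -8) = Mul(Rational(37, 4), -8) = -74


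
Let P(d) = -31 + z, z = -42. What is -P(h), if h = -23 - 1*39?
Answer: 73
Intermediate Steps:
h = -62 (h = -23 - 39 = -62)
P(d) = -73 (P(d) = -31 - 42 = -73)
-P(h) = -1*(-73) = 73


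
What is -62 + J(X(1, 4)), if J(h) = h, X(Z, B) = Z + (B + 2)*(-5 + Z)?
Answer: -85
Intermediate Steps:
X(Z, B) = Z + (-5 + Z)*(2 + B) (X(Z, B) = Z + (2 + B)*(-5 + Z) = Z + (-5 + Z)*(2 + B))
-62 + J(X(1, 4)) = -62 + (-10 - 5*4 + 3*1 + 4*1) = -62 + (-10 - 20 + 3 + 4) = -62 - 23 = -85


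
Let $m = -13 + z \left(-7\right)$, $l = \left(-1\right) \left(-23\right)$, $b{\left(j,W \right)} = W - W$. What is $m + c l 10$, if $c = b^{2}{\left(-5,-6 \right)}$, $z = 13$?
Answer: $-104$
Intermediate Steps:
$b{\left(j,W \right)} = 0$
$l = 23$
$m = -104$ ($m = -13 + 13 \left(-7\right) = -13 - 91 = -104$)
$c = 0$ ($c = 0^{2} = 0$)
$m + c l 10 = -104 + 0 \cdot 23 \cdot 10 = -104 + 0 \cdot 230 = -104 + 0 = -104$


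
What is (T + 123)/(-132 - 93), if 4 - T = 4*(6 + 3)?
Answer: -91/225 ≈ -0.40444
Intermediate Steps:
T = -32 (T = 4 - 4*(6 + 3) = 4 - 4*9 = 4 - 1*36 = 4 - 36 = -32)
(T + 123)/(-132 - 93) = (-32 + 123)/(-132 - 93) = 91/(-225) = -1/225*91 = -91/225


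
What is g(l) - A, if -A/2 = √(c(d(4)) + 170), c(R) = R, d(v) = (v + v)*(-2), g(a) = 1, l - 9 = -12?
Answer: 1 + 2*√154 ≈ 25.819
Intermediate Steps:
l = -3 (l = 9 - 12 = -3)
d(v) = -4*v (d(v) = (2*v)*(-2) = -4*v)
A = -2*√154 (A = -2*√(-4*4 + 170) = -2*√(-16 + 170) = -2*√154 ≈ -24.819)
g(l) - A = 1 - (-2)*√154 = 1 + 2*√154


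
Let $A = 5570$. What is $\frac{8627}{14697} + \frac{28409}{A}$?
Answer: $\frac{465579463}{81862290} \approx 5.6873$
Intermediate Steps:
$\frac{8627}{14697} + \frac{28409}{A} = \frac{8627}{14697} + \frac{28409}{5570} = \frac{465579463}{81862290}$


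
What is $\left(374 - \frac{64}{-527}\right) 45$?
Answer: $\frac{8872290}{527} \approx 16835.0$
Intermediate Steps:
$\left(374 - \frac{64}{-527}\right) 45 = \left(374 - 64 \left(- \frac{1}{527}\right)\right) 45 = \left(374 - - \frac{64}{527}\right) 45 = \left(374 + \frac{64}{527}\right) 45 = \frac{197162}{527} \cdot 45 = \frac{8872290}{527}$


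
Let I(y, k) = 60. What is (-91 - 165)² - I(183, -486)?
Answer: 65476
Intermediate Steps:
(-91 - 165)² - I(183, -486) = (-91 - 165)² - 1*60 = (-256)² - 60 = 65536 - 60 = 65476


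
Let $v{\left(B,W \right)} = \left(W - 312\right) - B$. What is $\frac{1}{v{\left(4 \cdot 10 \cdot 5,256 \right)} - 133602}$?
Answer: $- \frac{1}{133858} \approx -7.4706 \cdot 10^{-6}$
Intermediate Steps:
$v{\left(B,W \right)} = -312 + W - B$ ($v{\left(B,W \right)} = \left(W - 312\right) - B = \left(-312 + W\right) - B = -312 + W - B$)
$\frac{1}{v{\left(4 \cdot 10 \cdot 5,256 \right)} - 133602} = \frac{1}{\left(-312 + 256 - 4 \cdot 10 \cdot 5\right) - 133602} = \frac{1}{\left(-312 + 256 - 40 \cdot 5\right) - 133602} = \frac{1}{\left(-312 + 256 - 200\right) - 133602} = \frac{1}{-256 - 133602} = \frac{1}{-133858} = - \frac{1}{133858}$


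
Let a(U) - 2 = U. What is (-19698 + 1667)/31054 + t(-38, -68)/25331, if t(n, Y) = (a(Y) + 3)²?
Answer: -333489935/786628874 ≈ -0.42395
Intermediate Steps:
a(U) = 2 + U
t(n, Y) = (5 + Y)² (t(n, Y) = ((2 + Y) + 3)² = (5 + Y)²)
(-19698 + 1667)/31054 + t(-38, -68)/25331 = (-19698 + 1667)/31054 + (5 - 68)²/25331 = -18031*1/31054 + (-63)²*(1/25331) = -18031/31054 + 3969*(1/25331) = -18031/31054 + 3969/25331 = -333489935/786628874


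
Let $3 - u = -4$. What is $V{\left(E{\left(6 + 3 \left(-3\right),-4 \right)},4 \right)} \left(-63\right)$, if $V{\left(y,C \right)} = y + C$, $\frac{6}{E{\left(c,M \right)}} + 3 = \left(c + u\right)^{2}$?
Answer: $- \frac{3654}{13} \approx -281.08$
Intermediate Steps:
$u = 7$ ($u = 3 - -4 = 3 + 4 = 7$)
$E{\left(c,M \right)} = \frac{6}{-3 + \left(7 + c\right)^{2}}$ ($E{\left(c,M \right)} = \frac{6}{-3 + \left(c + 7\right)^{2}} = \frac{6}{-3 + \left(7 + c\right)^{2}}$)
$V{\left(y,C \right)} = C + y$
$V{\left(E{\left(6 + 3 \left(-3\right),-4 \right)},4 \right)} \left(-63\right) = \left(4 + \frac{6}{-3 + \left(7 + \left(6 + 3 \left(-3\right)\right)\right)^{2}}\right) \left(-63\right) = \left(4 + \frac{6}{-3 + \left(7 + \left(6 - 9\right)\right)^{2}}\right) \left(-63\right) = \left(4 + \frac{6}{-3 + \left(7 - 3\right)^{2}}\right) \left(-63\right) = \left(4 + \frac{6}{-3 + 4^{2}}\right) \left(-63\right) = \left(4 + \frac{6}{-3 + 16}\right) \left(-63\right) = \left(4 + \frac{6}{13}\right) \left(-63\right) = \frac{58}{13} \left(-63\right) = - \frac{3654}{13}$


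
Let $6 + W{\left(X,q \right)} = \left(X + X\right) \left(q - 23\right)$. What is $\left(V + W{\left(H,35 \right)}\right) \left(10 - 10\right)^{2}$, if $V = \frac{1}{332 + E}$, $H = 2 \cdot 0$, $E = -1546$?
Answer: $0$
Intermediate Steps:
$H = 0$
$W{\left(X,q \right)} = -6 + 2 X \left(-23 + q\right)$ ($W{\left(X,q \right)} = -6 + \left(X + X\right) \left(q - 23\right) = -6 + 2 X \left(-23 + q\right)$)
$V = - \frac{1}{1214}$ ($V = \frac{1}{332 - 1546} = \frac{1}{-1214} = - \frac{1}{1214} \approx -0.00082372$)
$\left(V + W{\left(H,35 \right)}\right) \left(10 - 10\right)^{2} = \left(- \frac{1}{1214} - \left(6 + 0 \cdot 35\right)\right) \left(10 - 10\right)^{2} = \left(- \frac{1}{1214} + \left(-6 + 0 + 0\right)\right) 0^{2} = \left(- \frac{1}{1214} - 6\right) 0 = \left(- \frac{7285}{1214}\right) 0 = 0$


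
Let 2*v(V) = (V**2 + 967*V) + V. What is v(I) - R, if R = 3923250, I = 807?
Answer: -6414075/2 ≈ -3.2070e+6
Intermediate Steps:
v(V) = V**2/2 + 484*V (v(V) = ((V**2 + 967*V) + V)/2 = (V**2 + 968*V)/2 = V**2/2 + 484*V)
v(I) - R = (1/2)*807*(968 + 807) - 1*3923250 = (1/2)*807*1775 - 3923250 = 1432425/2 - 3923250 = -6414075/2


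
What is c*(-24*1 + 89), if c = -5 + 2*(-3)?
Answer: -715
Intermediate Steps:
c = -11 (c = -5 - 6 = -11)
c*(-24*1 + 89) = -11*(-24*1 + 89) = -11*(-24 + 89) = -11*65 = -715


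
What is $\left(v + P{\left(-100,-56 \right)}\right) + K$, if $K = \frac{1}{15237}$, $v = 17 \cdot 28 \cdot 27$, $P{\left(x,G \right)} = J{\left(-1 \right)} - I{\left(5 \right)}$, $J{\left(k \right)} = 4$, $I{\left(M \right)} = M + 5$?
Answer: $\frac{195734503}{15237} \approx 12846.0$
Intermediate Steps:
$I{\left(M \right)} = 5 + M$
$P{\left(x,G \right)} = -6$ ($P{\left(x,G \right)} = 4 - \left(5 + 5\right) = 4 - 10 = -6$)
$v = 12852$ ($v = 476 \cdot 27 = 12852$)
$K = \frac{1}{15237} \approx 6.563 \cdot 10^{-5}$
$\left(v + P{\left(-100,-56 \right)}\right) + K = \left(12852 - 6\right) + \frac{1}{15237} = 12846 + \frac{1}{15237} = \frac{195734503}{15237}$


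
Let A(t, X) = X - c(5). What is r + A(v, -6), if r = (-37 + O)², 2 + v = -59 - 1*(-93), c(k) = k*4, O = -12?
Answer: 2375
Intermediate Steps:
c(k) = 4*k
v = 32 (v = -2 + (-59 - 1*(-93)) = -2 + (-59 + 93) = -2 + 34 = 32)
A(t, X) = -20 + X (A(t, X) = X - 4*5 = X - 1*20 = X - 20 = -20 + X)
r = 2401 (r = (-37 - 12)² = (-49)² = 2401)
r + A(v, -6) = 2401 + (-20 - 6) = 2401 - 26 = 2375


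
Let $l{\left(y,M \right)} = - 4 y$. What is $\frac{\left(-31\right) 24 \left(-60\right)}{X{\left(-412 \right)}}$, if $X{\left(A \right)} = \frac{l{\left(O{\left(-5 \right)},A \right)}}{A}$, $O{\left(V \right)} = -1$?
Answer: $-4597920$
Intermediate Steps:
$X{\left(A \right)} = \frac{4}{A}$ ($X{\left(A \right)} = \frac{\left(-4\right) \left(-1\right)}{A} = \frac{4}{A}$)
$\frac{\left(-31\right) 24 \left(-60\right)}{X{\left(-412 \right)}} = \frac{\left(-31\right) 24 \left(-60\right)}{4 \frac{1}{-412}} = \frac{\left(-744\right) \left(-60\right)}{4 \left(- \frac{1}{412}\right)} = \frac{44640}{- \frac{1}{103}} = 44640 \left(-103\right) = -4597920$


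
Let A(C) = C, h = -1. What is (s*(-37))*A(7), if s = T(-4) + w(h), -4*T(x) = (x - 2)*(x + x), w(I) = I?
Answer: 3367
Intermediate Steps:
T(x) = -x*(-2 + x)/2 (T(x) = -(x - 2)*(x + x)/4 = -(-2 + x)*2*x/4 = -x*(-2 + x)/2)
s = -13 (s = (1/2)*(-4)*(2 - 1*(-4)) - 1 = (1/2)*(-4)*(2 + 4) - 1 = (1/2)*(-4)*6 - 1 = -12 - 1 = -13)
(s*(-37))*A(7) = -13*(-37)*7 = 481*7 = 3367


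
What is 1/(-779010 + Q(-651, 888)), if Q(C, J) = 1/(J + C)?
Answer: -237/184625369 ≈ -1.2837e-6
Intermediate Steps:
Q(C, J) = 1/(C + J)
1/(-779010 + Q(-651, 888)) = 1/(-779010 + 1/(-651 + 888)) = 1/(-779010 + 1/237) = 1/(-184625369/237) = -237/184625369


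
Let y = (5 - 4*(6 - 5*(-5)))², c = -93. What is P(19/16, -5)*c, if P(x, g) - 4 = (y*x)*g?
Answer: 125106483/16 ≈ 7.8192e+6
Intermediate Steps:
y = 14161 (y = (5 - 4*(6 + 25))² = (5 - 4*31)² = (5 - 124)² = (-119)² = 14161)
P(x, g) = 4 + 14161*g*x (P(x, g) = 4 + (14161*x)*g = 4 + 14161*g*x)
P(19/16, -5)*c = (4 + 14161*(-5)*(19/16))*(-93) = (4 - 1345295/16)*(-93) = -1345231/16*(-93) = 125106483/16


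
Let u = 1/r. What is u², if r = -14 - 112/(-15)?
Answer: 225/9604 ≈ 0.023428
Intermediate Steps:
r = -98/15 (r = -14 - 112*(-1)/15 = -14 - 14*(-8/15) = -14 + 112/15 = -98/15 ≈ -6.5333)
u = -15/98 (u = 1/(-98/15) = -15/98 ≈ -0.15306)
u² = (-15/98)² = 225/9604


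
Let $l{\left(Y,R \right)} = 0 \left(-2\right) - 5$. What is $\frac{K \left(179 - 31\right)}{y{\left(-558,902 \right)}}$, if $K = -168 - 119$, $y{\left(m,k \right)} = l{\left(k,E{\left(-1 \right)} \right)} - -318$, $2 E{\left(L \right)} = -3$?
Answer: $- \frac{42476}{313} \approx -135.71$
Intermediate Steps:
$E{\left(L \right)} = - \frac{3}{2}$ ($E{\left(L \right)} = \frac{1}{2} \left(-3\right) = - \frac{3}{2}$)
$l{\left(Y,R \right)} = -5$ ($l{\left(Y,R \right)} = 0 - 5 = -5$)
$y{\left(m,k \right)} = 313$ ($y{\left(m,k \right)} = -5 - -318 = -5 + 318 = 313$)
$K = -287$ ($K = -168 - 119 = -287$)
$\frac{K \left(179 - 31\right)}{y{\left(-558,902 \right)}} = \frac{\left(-287\right) \left(179 - 31\right)}{313} = \left(-287\right) 148 \cdot \frac{1}{313} = \left(-42476\right) \frac{1}{313} = - \frac{42476}{313}$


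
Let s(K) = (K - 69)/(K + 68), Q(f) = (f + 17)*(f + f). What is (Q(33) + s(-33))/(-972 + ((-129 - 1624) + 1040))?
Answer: -115398/58975 ≈ -1.9567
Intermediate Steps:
Q(f) = 2*f*(17 + f) (Q(f) = (17 + f)*(2*f) = 2*f*(17 + f))
s(K) = (-69 + K)/(68 + K)
(Q(33) + s(-33))/(-972 + ((-129 - 1624) + 1040)) = (2*33*(17 + 33) + (-69 - 33)/(68 - 33))/(-972 + ((-129 - 1624) + 1040)) = (2*33*50 - 102/35)/(-972 + (-1753 + 1040)) = (3300 + (1/35)*(-102))/(-972 - 713) = (3300 - 102/35)/(-1685) = (115398/35)*(-1/1685) = -115398/58975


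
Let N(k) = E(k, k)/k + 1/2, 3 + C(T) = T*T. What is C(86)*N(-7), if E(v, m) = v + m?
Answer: 36965/2 ≈ 18483.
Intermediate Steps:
C(T) = -3 + T² (C(T) = -3 + T*T = -3 + T²)
E(v, m) = m + v
N(k) = 5/2 (N(k) = (k + k)/k + 1/2 = (2*k)/k + 1*(½) = 2 + ½ = 5/2)
C(86)*N(-7) = (-3 + 86²)*(5/2) = (-3 + 7396)*(5/2) = 7393*(5/2) = 36965/2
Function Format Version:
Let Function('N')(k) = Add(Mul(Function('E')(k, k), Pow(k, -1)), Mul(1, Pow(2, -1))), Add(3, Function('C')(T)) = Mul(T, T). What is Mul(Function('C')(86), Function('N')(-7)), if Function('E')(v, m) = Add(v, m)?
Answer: Rational(36965, 2) ≈ 18483.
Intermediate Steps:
Function('C')(T) = Add(-3, Pow(T, 2)) (Function('C')(T) = Add(-3, Mul(T, T)) = Add(-3, Pow(T, 2)))
Function('E')(v, m) = Add(m, v)
Function('N')(k) = Rational(5, 2) (Function('N')(k) = Add(Mul(Add(k, k), Pow(k, -1)), Mul(1, Pow(2, -1))) = Add(Mul(Mul(2, k), Pow(k, -1)), Mul(1, Rational(1, 2))) = Add(2, Rational(1, 2)) = Rational(5, 2))
Mul(Function('C')(86), Function('N')(-7)) = Mul(Add(-3, Pow(86, 2)), Rational(5, 2)) = Mul(Add(-3, 7396), Rational(5, 2)) = Mul(7393, Rational(5, 2)) = Rational(36965, 2)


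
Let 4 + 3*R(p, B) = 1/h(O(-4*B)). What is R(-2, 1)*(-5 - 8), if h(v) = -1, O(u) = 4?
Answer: 65/3 ≈ 21.667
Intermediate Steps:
R(p, B) = -5/3 (R(p, B) = -4/3 + (1/3)/(-1) = -4/3 + (1/3)*(-1) = -4/3 - 1/3 = -5/3)
R(-2, 1)*(-5 - 8) = -5*(-5 - 8)/3 = -5/3*(-13) = 65/3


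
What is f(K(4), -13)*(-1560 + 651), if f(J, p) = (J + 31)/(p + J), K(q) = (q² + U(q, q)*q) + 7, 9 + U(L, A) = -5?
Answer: -909/23 ≈ -39.522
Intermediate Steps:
U(L, A) = -14 (U(L, A) = -9 - 5 = -14)
K(q) = 7 + q² - 14*q (K(q) = (q² - 14*q) + 7 = 7 + q² - 14*q)
f(J, p) = (31 + J)/(J + p)
f(K(4), -13)*(-1560 + 651) = ((31 + (7 + 4² - 14*4))/((7 + 4² - 14*4) - 13))*(-1560 + 651) = ((31 + (7 + 16 - 56))/((7 + 16 - 56) - 13))*(-909) = ((31 - 33)/(-33 - 13))*(-909) = (-2/(-46))*(-909) = -1/46*(-2)*(-909) = (1/23)*(-909) = -909/23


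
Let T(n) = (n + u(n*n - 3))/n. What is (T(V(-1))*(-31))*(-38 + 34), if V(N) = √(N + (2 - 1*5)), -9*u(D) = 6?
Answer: 124 + 124*I/3 ≈ 124.0 + 41.333*I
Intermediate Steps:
u(D) = -⅔ (u(D) = -⅑*6 = -⅔)
V(N) = √(-3 + N) (V(N) = √(N + (2 - 5)) = √(N - 3) = √(-3 + N))
T(n) = (-⅔ + n)/n (T(n) = (n - ⅔)/n = (-⅔ + n)/n)
(T(V(-1))*(-31))*(-38 + 34) = (((-⅔ + √(-3 - 1))/(√(-3 - 1)))*(-31))*(-38 + 34) = (((-⅔ + √(-4))/(√(-4)))*(-31))*(-4) = (((-⅔ + 2*I)/((2*I)))*(-31))*(-4) = (((-I/2)*(-⅔ + 2*I))*(-31))*(-4) = (-I*(-⅔ + 2*I)/2*(-31))*(-4) = (31*I*(-⅔ + 2*I)/2)*(-4) = -62*I*(-⅔ + 2*I)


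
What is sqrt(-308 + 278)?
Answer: I*sqrt(30) ≈ 5.4772*I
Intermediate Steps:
sqrt(-308 + 278) = sqrt(-30) = I*sqrt(30)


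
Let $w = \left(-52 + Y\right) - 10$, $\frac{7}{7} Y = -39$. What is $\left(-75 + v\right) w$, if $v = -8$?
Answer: $8383$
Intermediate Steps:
$Y = -39$
$w = -101$ ($w = \left(-52 - 39\right) - 10 = -91 - 10 = -101$)
$\left(-75 + v\right) w = \left(-75 - 8\right) \left(-101\right) = \left(-83\right) \left(-101\right) = 8383$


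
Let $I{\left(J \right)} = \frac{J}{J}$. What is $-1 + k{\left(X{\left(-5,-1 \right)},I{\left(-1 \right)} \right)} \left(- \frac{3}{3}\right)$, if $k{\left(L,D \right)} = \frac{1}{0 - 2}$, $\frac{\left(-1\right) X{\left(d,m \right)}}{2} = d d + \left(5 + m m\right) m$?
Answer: $- \frac{1}{2} \approx -0.5$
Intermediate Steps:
$X{\left(d,m \right)} = - 2 d^{2} - 2 m \left(5 + m^{2}\right)$ ($X{\left(d,m \right)} = - 2 \left(d d + \left(5 + m m\right) m\right) = - 2 \left(d^{2} + \left(5 + m^{2}\right) m\right) = - 2 \left(d^{2} + m \left(5 + m^{2}\right)\right) = - 2 d^{2} - 2 m \left(5 + m^{2}\right)$)
$I{\left(J \right)} = 1$
$k{\left(L,D \right)} = - \frac{1}{2}$ ($k{\left(L,D \right)} = \frac{1}{-2} = - \frac{1}{2}$)
$-1 + k{\left(X{\left(-5,-1 \right)},I{\left(-1 \right)} \right)} \left(- \frac{3}{3}\right) = -1 - \frac{\left(-3\right) \frac{1}{3}}{2} = -1 - - \frac{1}{2} = -1 + \frac{1}{2} = - \frac{1}{2}$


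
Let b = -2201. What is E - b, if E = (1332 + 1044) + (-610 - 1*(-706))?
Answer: 4673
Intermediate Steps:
E = 2472 (E = 2376 + (-610 + 706) = 2376 + 96 = 2472)
E - b = 2472 - 1*(-2201) = 2472 + 2201 = 4673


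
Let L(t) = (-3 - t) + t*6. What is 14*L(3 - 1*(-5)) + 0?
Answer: 518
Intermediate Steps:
L(t) = -3 + 5*t (L(t) = (-3 - t) + 6*t = -3 + 5*t)
14*L(3 - 1*(-5)) + 0 = 14*(-3 + 5*(3 - 1*(-5))) + 0 = 14*(-3 + 5*(3 + 5)) + 0 = 14*(-3 + 5*8) + 0 = 14*(-3 + 40) + 0 = 14*37 + 0 = 518 + 0 = 518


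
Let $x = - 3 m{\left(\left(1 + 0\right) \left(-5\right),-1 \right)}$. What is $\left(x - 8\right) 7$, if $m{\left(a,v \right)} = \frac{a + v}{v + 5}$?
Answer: $- \frac{49}{2} \approx -24.5$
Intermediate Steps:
$m{\left(a,v \right)} = \frac{a + v}{5 + v}$
$x = \frac{9}{2}$ ($x = - 3 \frac{\left(1 + 0\right) \left(-5\right) - 1}{5 - 1} = - 3 \frac{1 \left(-5\right) - 1}{4} = - 3 \frac{-5 - 1}{4} = - 3 \cdot \frac{1}{4} \left(-6\right) = \left(-3\right) \left(- \frac{3}{2}\right) = \frac{9}{2} \approx 4.5$)
$\left(x - 8\right) 7 = \left(\frac{9}{2} - 8\right) 7 = \left(- \frac{7}{2}\right) 7 = - \frac{49}{2}$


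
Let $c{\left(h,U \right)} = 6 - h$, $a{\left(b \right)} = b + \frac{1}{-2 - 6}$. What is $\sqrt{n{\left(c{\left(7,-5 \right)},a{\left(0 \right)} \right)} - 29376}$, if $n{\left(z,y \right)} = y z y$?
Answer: $\frac{i \sqrt{1880065}}{8} \approx 171.39 i$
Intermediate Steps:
$a{\left(b \right)} = - \frac{1}{8} + b$ ($a{\left(b \right)} = b + \frac{1}{-8} = b - \frac{1}{8} = - \frac{1}{8} + b$)
$n{\left(z,y \right)} = z y^{2}$
$\sqrt{n{\left(c{\left(7,-5 \right)},a{\left(0 \right)} \right)} - 29376} = \sqrt{\left(6 - 7\right) \left(- \frac{1}{8} + 0\right)^{2} - 29376} = \sqrt{\left(6 - 7\right) \left(- \frac{1}{8}\right)^{2} - 29376} = \sqrt{\left(-1\right) \frac{1}{64} - 29376} = \sqrt{- \frac{1}{64} - 29376} = \sqrt{- \frac{1880065}{64}} = \frac{i \sqrt{1880065}}{8}$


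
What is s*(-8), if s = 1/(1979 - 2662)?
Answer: 8/683 ≈ 0.011713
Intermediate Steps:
s = -1/683 (s = 1/(-683) = -1/683 ≈ -0.0014641)
s*(-8) = -1/683*(-8) = 8/683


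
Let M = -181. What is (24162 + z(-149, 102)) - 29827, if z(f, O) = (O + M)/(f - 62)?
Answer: -1195236/211 ≈ -5664.6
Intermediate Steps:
z(f, O) = (-181 + O)/(-62 + f) (z(f, O) = (O - 181)/(f - 62) = (-181 + O)/(-62 + f))
(24162 + z(-149, 102)) - 29827 = (24162 + (-181 + 102)/(-62 - 149)) - 29827 = (24162 - 79/(-211)) - 29827 = (24162 - 1/211*(-79)) - 29827 = (24162 + 79/211) - 29827 = 5098261/211 - 29827 = -1195236/211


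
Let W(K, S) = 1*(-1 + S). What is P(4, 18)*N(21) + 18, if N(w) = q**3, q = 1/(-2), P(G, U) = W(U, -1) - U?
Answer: 41/2 ≈ 20.500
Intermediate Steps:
W(K, S) = -1 + S
P(G, U) = -2 - U (P(G, U) = (-1 - 1) - U = -2 - U)
q = -1/2 ≈ -0.50000
N(w) = -1/8 (N(w) = (-1/2)**3 = -1/8)
P(4, 18)*N(21) + 18 = (-2 - 1*18)*(-1/8) + 18 = (-2 - 18)*(-1/8) + 18 = -20*(-1/8) + 18 = 5/2 + 18 = 41/2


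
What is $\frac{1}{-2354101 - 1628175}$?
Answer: $- \frac{1}{3982276} \approx -2.5111 \cdot 10^{-7}$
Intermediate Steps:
$\frac{1}{-2354101 - 1628175} = \frac{1}{-3982276} = - \frac{1}{3982276}$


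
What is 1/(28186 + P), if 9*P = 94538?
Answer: 9/348212 ≈ 2.5846e-5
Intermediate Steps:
P = 94538/9 (P = (⅑)*94538 = 94538/9 ≈ 10504.)
1/(28186 + P) = 1/(28186 + 94538/9) = 1/(348212/9) = 9/348212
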